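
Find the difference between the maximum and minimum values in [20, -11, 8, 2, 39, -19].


Maximum value: 39
Minimum value: -19
Range = 39 - (-19) = 58
Final answer: 58


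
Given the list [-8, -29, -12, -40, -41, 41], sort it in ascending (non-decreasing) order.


Original list: [-8, -29, -12, -40, -41, 41]
Repeatedly take the smallest remaining element:
  Remaining [-8, -29, -12, -40, -41, 41] -> smallest is -41
  Remaining [-8, -29, -12, -40, 41] -> smallest is -40
  Remaining [-8, -29, -12, 41] -> smallest is -29
  Remaining [-8, -12, 41] -> smallest is -12
  Remaining [-8, 41] -> smallest is -8
  Remaining [41] -> smallest is 41
Collecting the picks in order gives the sorted list.
Final answer: [-41, -40, -29, -12, -8, 41]


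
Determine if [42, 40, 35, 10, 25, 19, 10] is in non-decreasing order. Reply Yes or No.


Check consecutive pairs:
  42 <= 40? False
  40 <= 35? False
  35 <= 10? False
  10 <= 25? True
  25 <= 19? False
  19 <= 10? False
5 consecutive pair(s) are out of order, so the list is not sorted.
Final answer: No


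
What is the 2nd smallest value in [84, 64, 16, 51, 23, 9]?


Sort ascending: [9, 16, 23, 51, 64, 84]
The 2nd element (1-indexed) is at index 1.
Value = 16
Final answer: 16


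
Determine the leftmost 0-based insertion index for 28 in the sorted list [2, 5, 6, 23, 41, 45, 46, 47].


List is sorted: [2, 5, 6, 23, 41, 45, 46, 47]
We need the leftmost position where 28 can be inserted, i.e. the first index whose element is >= 28 (or the end of the list if none is).
Binary search with low=0, high=8 (0-based indices):
  low=0, high=8, mid=4: a[4]=41 >= 28, so high = 4
  low=0, high=4, mid=2: a[2]=6 < 28, so low = 3
  low=3, high=4, mid=3: a[3]=23 < 28, so low = 4
Now low = high = 4, so the insertion index is 4.
Final answer: 4


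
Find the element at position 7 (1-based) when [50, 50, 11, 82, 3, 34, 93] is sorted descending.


Sort descending: [93, 82, 50, 50, 34, 11, 3]
The 7th element (1-indexed) is at index 6.
Value = 3
Final answer: 3


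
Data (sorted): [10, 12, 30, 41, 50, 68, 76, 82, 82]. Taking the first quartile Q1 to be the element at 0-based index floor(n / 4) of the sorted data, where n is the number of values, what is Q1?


The list has n = 9 elements.
Q1 index = floor(9 / 4) = floor(2.25) = 2
Counting from index 0 in the sorted data, the element at index 2 is 30.
Final answer: 30


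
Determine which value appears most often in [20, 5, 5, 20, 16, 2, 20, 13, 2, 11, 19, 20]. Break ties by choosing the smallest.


Count the frequency of each value:
  2 appears 2 time(s)
  5 appears 2 time(s)
  11 appears 1 time(s)
  13 appears 1 time(s)
  16 appears 1 time(s)
  19 appears 1 time(s)
  20 appears 4 time(s)
Maximum frequency is 4.
Only 20 reaches that frequency, so it is the mode.
Final answer: 20


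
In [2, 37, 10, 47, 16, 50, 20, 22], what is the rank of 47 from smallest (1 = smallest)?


Sort ascending: [2, 10, 16, 20, 22, 37, 47, 50]
Find 47 in the sorted list.
47 is at position 7 (1-indexed).
Final answer: 7


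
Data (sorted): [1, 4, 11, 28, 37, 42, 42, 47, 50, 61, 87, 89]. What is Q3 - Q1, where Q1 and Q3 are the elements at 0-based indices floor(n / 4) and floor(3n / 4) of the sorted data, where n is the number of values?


The data has n = 12 elements.
Q1 index = floor(12 / 4) = floor(3) = 3; Q3 index = floor(3 * 12 / 4) = floor(9) = 9
Q1 = element at index 3 = 28
Q3 = element at index 9 = 61
IQR = 61 - 28 = 33
Final answer: 33


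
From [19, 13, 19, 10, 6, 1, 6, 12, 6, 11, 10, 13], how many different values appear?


List all unique values:
Distinct values: [1, 6, 10, 11, 12, 13, 19]
Count = 7
Final answer: 7


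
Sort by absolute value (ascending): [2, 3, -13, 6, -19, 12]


Compute absolute values:
  |2| = 2
  |3| = 3
  |-13| = 13
  |6| = 6
  |-19| = 19
  |12| = 12
Absolute values in increasing order: 2 < 3 < 6 < 12 < 13 < 19
Listing the original numbers in that order gives the answer.
Final answer: [2, 3, 6, 12, -13, -19]


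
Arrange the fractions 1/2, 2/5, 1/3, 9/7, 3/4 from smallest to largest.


Convert to decimal for comparison:
  1/2 = 0.5
  2/5 = 0.4
  1/3 = 0.3333
  9/7 = 1.2857
  3/4 = 0.75
Decimals in increasing order: 0.3333 < 0.4 < 0.5 < 0.75 < 1.2857
Writing each back as its fraction gives the sorted order.
Final answer: 1/3, 2/5, 1/2, 3/4, 9/7


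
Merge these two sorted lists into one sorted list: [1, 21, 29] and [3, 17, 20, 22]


List A: [1, 21, 29]
List B: [3, 17, 20, 22]
Repeatedly compare the front elements and take the smaller:
  1 vs 3 -> take 1
  21 vs 3 -> take 3
  21 vs 17 -> take 17
  21 vs 20 -> take 20
  21 vs 22 -> take 21
  29 vs 22 -> take 22
  B is exhausted; append the rest of A: [29]
Final answer: [1, 3, 17, 20, 21, 22, 29]


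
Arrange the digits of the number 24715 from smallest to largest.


The number 24715 has digits: 2, 4, 7, 1, 5
Sorted: 1, 2, 4, 5, 7
Joining the sorted digits gives the result.
Final answer: 12457


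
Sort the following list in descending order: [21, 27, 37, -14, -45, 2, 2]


Original list: [21, 27, 37, -14, -45, 2, 2]
Repeatedly take the largest remaining element:
  Remaining [21, 27, 37, -14, -45, 2, 2] -> largest is 37
  Remaining [21, 27, -14, -45, 2, 2] -> largest is 27
  Remaining [21, -14, -45, 2, 2] -> largest is 21
  Remaining [-14, -45, 2, 2] -> largest is 2
  Remaining [-14, -45, 2] -> largest is 2
  Remaining [-14, -45] -> largest is -14
  Remaining [-45] -> largest is -45
Collecting the picks in order gives the descending list.
Final answer: [37, 27, 21, 2, 2, -14, -45]


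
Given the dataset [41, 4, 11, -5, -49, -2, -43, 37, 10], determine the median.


First, sort the list: [-49, -43, -5, -2, 4, 10, 11, 37, 41]
The list has 9 elements (odd count).
The middle index is 4 (0-based), and the element there is 4.
Final answer: 4


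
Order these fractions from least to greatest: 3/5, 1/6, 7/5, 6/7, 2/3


Convert to decimal for comparison:
  3/5 = 0.6
  1/6 = 0.1667
  7/5 = 1.4
  6/7 = 0.8571
  2/3 = 0.6667
Decimals in increasing order: 0.1667 < 0.6 < 0.6667 < 0.8571 < 1.4
Writing each back as its fraction gives the sorted order.
Final answer: 1/6, 3/5, 2/3, 6/7, 7/5


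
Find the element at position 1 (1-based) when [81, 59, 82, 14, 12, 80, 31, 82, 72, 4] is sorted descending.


Sort descending: [82, 82, 81, 80, 72, 59, 31, 14, 12, 4]
The 1st element (1-indexed) is at index 0.
Value = 82
Final answer: 82


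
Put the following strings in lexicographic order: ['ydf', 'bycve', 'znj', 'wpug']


Compare strings character by character (the first differing letter decides):
  'bycve' < 'wpug' since 'b' < 'w' at position 1
  'wpug' < 'ydf' since 'w' < 'y' at position 1
  'ydf' < 'znj' since 'y' < 'z' at position 1
Chaining these comparisons gives the alphabetical order.
Final answer: ['bycve', 'wpug', 'ydf', 'znj']


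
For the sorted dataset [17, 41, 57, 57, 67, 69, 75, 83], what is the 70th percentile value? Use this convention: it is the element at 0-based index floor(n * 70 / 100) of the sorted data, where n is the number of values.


The dataset has n = 8 elements.
Index = floor(8 * 70 / 100) = floor(560 / 100) = floor(5.6) = 5
Counting from index 0 in the sorted data, the element at index 5 is 69.
Final answer: 69


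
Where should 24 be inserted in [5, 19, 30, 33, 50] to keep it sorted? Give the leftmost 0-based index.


List is sorted: [5, 19, 30, 33, 50]
We need the leftmost position where 24 can be inserted, i.e. the first index whose element is >= 24 (or the end of the list if none is).
Binary search with low=0, high=5 (0-based indices):
  low=0, high=5, mid=2: a[2]=30 >= 24, so high = 2
  low=0, high=2, mid=1: a[1]=19 < 24, so low = 2
Now low = high = 2, so the insertion index is 2.
Final answer: 2


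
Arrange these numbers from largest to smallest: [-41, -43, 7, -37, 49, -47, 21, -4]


Original list: [-41, -43, 7, -37, 49, -47, 21, -4]
Repeatedly take the largest remaining element:
  Remaining [-41, -43, 7, -37, 49, -47, 21, -4] -> largest is 49
  Remaining [-41, -43, 7, -37, -47, 21, -4] -> largest is 21
  Remaining [-41, -43, 7, -37, -47, -4] -> largest is 7
  Remaining [-41, -43, -37, -47, -4] -> largest is -4
  Remaining [-41, -43, -37, -47] -> largest is -37
  Remaining [-41, -43, -47] -> largest is -41
  Remaining [-43, -47] -> largest is -43
  Remaining [-47] -> largest is -47
Collecting the picks in order gives the descending list.
Final answer: [49, 21, 7, -4, -37, -41, -43, -47]


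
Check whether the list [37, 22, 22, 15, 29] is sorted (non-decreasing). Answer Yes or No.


Check consecutive pairs:
  37 <= 22? False
  22 <= 22? True
  22 <= 15? False
  15 <= 29? True
2 consecutive pair(s) are out of order, so the list is not sorted.
Final answer: No


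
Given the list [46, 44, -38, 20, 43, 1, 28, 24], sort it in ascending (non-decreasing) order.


Original list: [46, 44, -38, 20, 43, 1, 28, 24]
Repeatedly take the smallest remaining element:
  Remaining [46, 44, -38, 20, 43, 1, 28, 24] -> smallest is -38
  Remaining [46, 44, 20, 43, 1, 28, 24] -> smallest is 1
  Remaining [46, 44, 20, 43, 28, 24] -> smallest is 20
  Remaining [46, 44, 43, 28, 24] -> smallest is 24
  Remaining [46, 44, 43, 28] -> smallest is 28
  Remaining [46, 44, 43] -> smallest is 43
  Remaining [46, 44] -> smallest is 44
  Remaining [46] -> smallest is 46
Collecting the picks in order gives the sorted list.
Final answer: [-38, 1, 20, 24, 28, 43, 44, 46]


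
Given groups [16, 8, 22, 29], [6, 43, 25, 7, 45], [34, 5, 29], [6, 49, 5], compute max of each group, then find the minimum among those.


Find max of each group:
  Group 1: [16, 8, 22, 29] -> max = 29
  Group 2: [6, 43, 25, 7, 45] -> max = 45
  Group 3: [34, 5, 29] -> max = 34
  Group 4: [6, 49, 5] -> max = 49
Maxes: [29, 45, 34, 49]
Minimum of maxes = 29
Final answer: 29


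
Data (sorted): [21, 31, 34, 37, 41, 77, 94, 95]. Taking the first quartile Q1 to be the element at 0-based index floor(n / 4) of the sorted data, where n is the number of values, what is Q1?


The list has n = 8 elements.
Q1 index = floor(8 / 4) = floor(2) = 2
Counting from index 0 in the sorted data, the element at index 2 is 34.
Final answer: 34


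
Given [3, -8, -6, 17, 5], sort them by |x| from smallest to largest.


Compute absolute values:
  |3| = 3
  |-8| = 8
  |-6| = 6
  |17| = 17
  |5| = 5
Absolute values in increasing order: 3 < 5 < 6 < 8 < 17
Listing the original numbers in that order gives the answer.
Final answer: [3, 5, -6, -8, 17]


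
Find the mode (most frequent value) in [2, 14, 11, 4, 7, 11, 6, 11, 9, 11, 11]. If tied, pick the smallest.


Count the frequency of each value:
  2 appears 1 time(s)
  4 appears 1 time(s)
  6 appears 1 time(s)
  7 appears 1 time(s)
  9 appears 1 time(s)
  11 appears 5 time(s)
  14 appears 1 time(s)
Maximum frequency is 5.
Only 11 reaches that frequency, so it is the mode.
Final answer: 11


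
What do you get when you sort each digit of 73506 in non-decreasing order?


The number 73506 has digits: 7, 3, 5, 0, 6
Sorted: 0, 3, 5, 6, 7
Joining the sorted digits gives the result.
Final answer: 03567


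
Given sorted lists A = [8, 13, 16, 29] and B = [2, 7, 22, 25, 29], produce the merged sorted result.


List A: [8, 13, 16, 29]
List B: [2, 7, 22, 25, 29]
Repeatedly compare the front elements and take the smaller:
  8 vs 2 -> take 2
  8 vs 7 -> take 7
  8 vs 22 -> take 8
  13 vs 22 -> take 13
  16 vs 22 -> take 16
  29 vs 22 -> take 22
  29 vs 25 -> take 25
  29 vs 29 -> take 29
  A is exhausted; append the rest of B: [29]
Final answer: [2, 7, 8, 13, 16, 22, 25, 29, 29]


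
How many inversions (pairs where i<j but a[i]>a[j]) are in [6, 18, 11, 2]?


For each element, count the later elements that are smaller than it:
  6 (index 0): smaller elements after it = [2] -> 1
  18 (index 1): smaller elements after it = [11, 2] -> 2
  11 (index 2): smaller elements after it = [2] -> 1
Total inversions = 1 + 2 + 1 = 4
Final answer: 4


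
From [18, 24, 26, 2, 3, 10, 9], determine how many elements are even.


Check each element:
  18 is even
  24 is even
  26 is even
  2 is even
  3 is odd
  10 is even
  9 is odd
Evens: [18, 24, 26, 2, 10]
Count of evens = 5
Final answer: 5


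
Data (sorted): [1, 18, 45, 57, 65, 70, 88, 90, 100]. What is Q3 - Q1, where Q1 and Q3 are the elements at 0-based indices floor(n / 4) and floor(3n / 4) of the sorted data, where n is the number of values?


The data has n = 9 elements.
Q1 index = floor(9 / 4) = floor(2.25) = 2; Q3 index = floor(3 * 9 / 4) = floor(6.75) = 6
Q1 = element at index 2 = 45
Q3 = element at index 6 = 88
IQR = 88 - 45 = 43
Final answer: 43


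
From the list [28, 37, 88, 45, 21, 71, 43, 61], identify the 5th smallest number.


Sort ascending: [21, 28, 37, 43, 45, 61, 71, 88]
The 5th element (1-indexed) is at index 4.
Value = 45
Final answer: 45


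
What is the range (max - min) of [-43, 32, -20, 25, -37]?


Maximum value: 32
Minimum value: -43
Range = 32 - (-43) = 75
Final answer: 75


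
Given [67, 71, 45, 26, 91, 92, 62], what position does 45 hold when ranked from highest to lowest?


Sort descending: [92, 91, 71, 67, 62, 45, 26]
Find 45 in the sorted list.
45 is at position 6.
Final answer: 6


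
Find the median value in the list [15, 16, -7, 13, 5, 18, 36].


First, sort the list: [-7, 5, 13, 15, 16, 18, 36]
The list has 7 elements (odd count).
The middle index is 3 (0-based), and the element there is 15.
Final answer: 15


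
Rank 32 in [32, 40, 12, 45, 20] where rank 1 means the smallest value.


Sort ascending: [12, 20, 32, 40, 45]
Find 32 in the sorted list.
32 is at position 3 (1-indexed).
Final answer: 3


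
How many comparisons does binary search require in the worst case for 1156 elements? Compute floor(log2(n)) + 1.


Binary search halves the search space each step.
Maximum comparisons = floor(log2(1156)) + 1
log2(1156) = 10.1749
floor(log2(1156)) = 10, so 10 + 1 = 11
Final answer: 11


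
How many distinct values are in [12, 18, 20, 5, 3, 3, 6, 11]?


List all unique values:
Distinct values: [3, 5, 6, 11, 12, 18, 20]
Count = 7
Final answer: 7


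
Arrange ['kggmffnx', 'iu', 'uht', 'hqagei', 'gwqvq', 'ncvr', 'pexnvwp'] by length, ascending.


Compute lengths:
  'kggmffnx' has length 8
  'iu' has length 2
  'uht' has length 3
  'hqagei' has length 6
  'gwqvq' has length 5
  'ncvr' has length 4
  'pexnvwp' has length 7
Lengths in increasing order: 2 < 3 < 4 < 5 < 6 < 7 < 8
Listing the words in that order gives the answer.
Final answer: ['iu', 'uht', 'ncvr', 'gwqvq', 'hqagei', 'pexnvwp', 'kggmffnx']


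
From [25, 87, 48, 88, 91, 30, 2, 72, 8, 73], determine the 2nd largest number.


Sort descending: [91, 88, 87, 73, 72, 48, 30, 25, 8, 2]
The 2nd element (1-indexed) is at index 1.
Value = 88
Final answer: 88


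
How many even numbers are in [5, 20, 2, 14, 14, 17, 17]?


Check each element:
  5 is odd
  20 is even
  2 is even
  14 is even
  14 is even
  17 is odd
  17 is odd
Evens: [20, 2, 14, 14]
Count of evens = 4
Final answer: 4


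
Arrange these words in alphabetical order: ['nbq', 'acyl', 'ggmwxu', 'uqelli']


Compare strings character by character (the first differing letter decides):
  'acyl' < 'ggmwxu' since 'a' < 'g' at position 1
  'ggmwxu' < 'nbq' since 'g' < 'n' at position 1
  'nbq' < 'uqelli' since 'n' < 'u' at position 1
Chaining these comparisons gives the alphabetical order.
Final answer: ['acyl', 'ggmwxu', 'nbq', 'uqelli']


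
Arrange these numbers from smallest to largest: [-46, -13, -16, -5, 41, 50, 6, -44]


Original list: [-46, -13, -16, -5, 41, 50, 6, -44]
Repeatedly take the smallest remaining element:
  Remaining [-46, -13, -16, -5, 41, 50, 6, -44] -> smallest is -46
  Remaining [-13, -16, -5, 41, 50, 6, -44] -> smallest is -44
  Remaining [-13, -16, -5, 41, 50, 6] -> smallest is -16
  Remaining [-13, -5, 41, 50, 6] -> smallest is -13
  Remaining [-5, 41, 50, 6] -> smallest is -5
  Remaining [41, 50, 6] -> smallest is 6
  Remaining [41, 50] -> smallest is 41
  Remaining [50] -> smallest is 50
Collecting the picks in order gives the sorted list.
Final answer: [-46, -44, -16, -13, -5, 6, 41, 50]


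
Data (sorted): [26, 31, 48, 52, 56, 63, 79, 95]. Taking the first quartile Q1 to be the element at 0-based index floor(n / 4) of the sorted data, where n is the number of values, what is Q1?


The list has n = 8 elements.
Q1 index = floor(8 / 4) = floor(2) = 2
Counting from index 0 in the sorted data, the element at index 2 is 48.
Final answer: 48


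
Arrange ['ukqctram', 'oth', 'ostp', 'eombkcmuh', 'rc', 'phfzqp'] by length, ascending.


Compute lengths:
  'ukqctram' has length 8
  'oth' has length 3
  'ostp' has length 4
  'eombkcmuh' has length 9
  'rc' has length 2
  'phfzqp' has length 6
Lengths in increasing order: 2 < 3 < 4 < 6 < 8 < 9
Listing the words in that order gives the answer.
Final answer: ['rc', 'oth', 'ostp', 'phfzqp', 'ukqctram', 'eombkcmuh']


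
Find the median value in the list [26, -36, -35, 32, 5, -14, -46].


First, sort the list: [-46, -36, -35, -14, 5, 26, 32]
The list has 7 elements (odd count).
The middle index is 3 (0-based), and the element there is -14.
Final answer: -14


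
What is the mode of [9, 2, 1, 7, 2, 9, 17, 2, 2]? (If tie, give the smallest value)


Count the frequency of each value:
  1 appears 1 time(s)
  2 appears 4 time(s)
  7 appears 1 time(s)
  9 appears 2 time(s)
  17 appears 1 time(s)
Maximum frequency is 4.
Only 2 reaches that frequency, so it is the mode.
Final answer: 2


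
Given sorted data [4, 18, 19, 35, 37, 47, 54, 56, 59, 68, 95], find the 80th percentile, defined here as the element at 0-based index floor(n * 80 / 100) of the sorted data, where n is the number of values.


The dataset has n = 11 elements.
Index = floor(11 * 80 / 100) = floor(880 / 100) = floor(8.8) = 8
Counting from index 0 in the sorted data, the element at index 8 is 59.
Final answer: 59


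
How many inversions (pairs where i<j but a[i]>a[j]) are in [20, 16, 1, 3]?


For each element, count the later elements that are smaller than it:
  20 (index 0): smaller elements after it = [16, 1, 3] -> 3
  16 (index 1): smaller elements after it = [1, 3] -> 2
  1 (index 2): smaller elements after it = [] -> 0
Total inversions = 3 + 2 + 0 = 5
Final answer: 5


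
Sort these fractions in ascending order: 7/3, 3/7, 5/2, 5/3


Convert to decimal for comparison:
  7/3 = 2.3333
  3/7 = 0.4286
  5/2 = 2.5
  5/3 = 1.6667
Decimals in increasing order: 0.4286 < 1.6667 < 2.3333 < 2.5
Writing each back as its fraction gives the sorted order.
Final answer: 3/7, 5/3, 7/3, 5/2


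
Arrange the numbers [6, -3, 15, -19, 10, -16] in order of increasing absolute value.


Compute absolute values:
  |6| = 6
  |-3| = 3
  |15| = 15
  |-19| = 19
  |10| = 10
  |-16| = 16
Absolute values in increasing order: 3 < 6 < 10 < 15 < 16 < 19
Listing the original numbers in that order gives the answer.
Final answer: [-3, 6, 10, 15, -16, -19]


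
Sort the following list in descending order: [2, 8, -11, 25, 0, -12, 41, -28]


Original list: [2, 8, -11, 25, 0, -12, 41, -28]
Repeatedly take the largest remaining element:
  Remaining [2, 8, -11, 25, 0, -12, 41, -28] -> largest is 41
  Remaining [2, 8, -11, 25, 0, -12, -28] -> largest is 25
  Remaining [2, 8, -11, 0, -12, -28] -> largest is 8
  Remaining [2, -11, 0, -12, -28] -> largest is 2
  Remaining [-11, 0, -12, -28] -> largest is 0
  Remaining [-11, -12, -28] -> largest is -11
  Remaining [-12, -28] -> largest is -12
  Remaining [-28] -> largest is -28
Collecting the picks in order gives the descending list.
Final answer: [41, 25, 8, 2, 0, -11, -12, -28]


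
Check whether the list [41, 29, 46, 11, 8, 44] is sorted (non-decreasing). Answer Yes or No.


Check consecutive pairs:
  41 <= 29? False
  29 <= 46? True
  46 <= 11? False
  11 <= 8? False
  8 <= 44? True
3 consecutive pair(s) are out of order, so the list is not sorted.
Final answer: No


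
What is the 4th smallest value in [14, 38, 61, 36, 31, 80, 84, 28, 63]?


Sort ascending: [14, 28, 31, 36, 38, 61, 63, 80, 84]
The 4th element (1-indexed) is at index 3.
Value = 36
Final answer: 36


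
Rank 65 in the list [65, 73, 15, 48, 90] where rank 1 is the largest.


Sort descending: [90, 73, 65, 48, 15]
Find 65 in the sorted list.
65 is at position 3.
Final answer: 3


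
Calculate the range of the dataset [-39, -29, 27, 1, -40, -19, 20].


Maximum value: 27
Minimum value: -40
Range = 27 - (-40) = 67
Final answer: 67


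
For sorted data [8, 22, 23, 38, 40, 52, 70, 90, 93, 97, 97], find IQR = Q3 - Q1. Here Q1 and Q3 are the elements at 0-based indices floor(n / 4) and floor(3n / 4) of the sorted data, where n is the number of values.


The data has n = 11 elements.
Q1 index = floor(11 / 4) = floor(2.75) = 2; Q3 index = floor(3 * 11 / 4) = floor(8.25) = 8
Q1 = element at index 2 = 23
Q3 = element at index 8 = 93
IQR = 93 - 23 = 70
Final answer: 70


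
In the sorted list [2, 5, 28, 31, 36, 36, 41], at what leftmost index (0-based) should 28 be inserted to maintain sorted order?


List is sorted: [2, 5, 28, 31, 36, 36, 41]
We need the leftmost position where 28 can be inserted, i.e. the first index whose element is >= 28 (or the end of the list if none is).
Binary search with low=0, high=7 (0-based indices):
  low=0, high=7, mid=3: a[3]=31 >= 28, so high = 3
  low=0, high=3, mid=1: a[1]=5 < 28, so low = 2
  low=2, high=3, mid=2: a[2]=28 >= 28, so high = 2
Now low = high = 2, so the insertion index is 2.
Final answer: 2


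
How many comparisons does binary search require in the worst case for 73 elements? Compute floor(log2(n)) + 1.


Binary search halves the search space each step.
Maximum comparisons = floor(log2(73)) + 1
log2(73) = 6.1898
floor(log2(73)) = 6, so 6 + 1 = 7
Final answer: 7


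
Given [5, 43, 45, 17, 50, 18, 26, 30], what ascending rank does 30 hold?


Sort ascending: [5, 17, 18, 26, 30, 43, 45, 50]
Find 30 in the sorted list.
30 is at position 5 (1-indexed).
Final answer: 5


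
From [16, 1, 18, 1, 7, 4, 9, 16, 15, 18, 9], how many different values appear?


List all unique values:
Distinct values: [1, 4, 7, 9, 15, 16, 18]
Count = 7
Final answer: 7


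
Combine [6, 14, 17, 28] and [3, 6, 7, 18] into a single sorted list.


List A: [6, 14, 17, 28]
List B: [3, 6, 7, 18]
Repeatedly compare the front elements and take the smaller:
  6 vs 3 -> take 3
  6 vs 6 -> take 6
  14 vs 6 -> take 6
  14 vs 7 -> take 7
  14 vs 18 -> take 14
  17 vs 18 -> take 17
  28 vs 18 -> take 18
  B is exhausted; append the rest of A: [28]
Final answer: [3, 6, 6, 7, 14, 17, 18, 28]


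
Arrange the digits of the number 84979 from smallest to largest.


The number 84979 has digits: 8, 4, 9, 7, 9
Sorted: 4, 7, 8, 9, 9
Joining the sorted digits gives the result.
Final answer: 47899


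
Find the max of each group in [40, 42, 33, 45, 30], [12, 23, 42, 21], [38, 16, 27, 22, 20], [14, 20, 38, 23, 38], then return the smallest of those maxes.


Find max of each group:
  Group 1: [40, 42, 33, 45, 30] -> max = 45
  Group 2: [12, 23, 42, 21] -> max = 42
  Group 3: [38, 16, 27, 22, 20] -> max = 38
  Group 4: [14, 20, 38, 23, 38] -> max = 38
Maxes: [45, 42, 38, 38]
Minimum of maxes = 38
Final answer: 38


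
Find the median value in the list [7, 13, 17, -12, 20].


First, sort the list: [-12, 7, 13, 17, 20]
The list has 5 elements (odd count).
The middle index is 2 (0-based), and the element there is 13.
Final answer: 13


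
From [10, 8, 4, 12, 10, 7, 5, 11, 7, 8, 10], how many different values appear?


List all unique values:
Distinct values: [4, 5, 7, 8, 10, 11, 12]
Count = 7
Final answer: 7


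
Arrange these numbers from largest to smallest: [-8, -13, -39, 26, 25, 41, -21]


Original list: [-8, -13, -39, 26, 25, 41, -21]
Repeatedly take the largest remaining element:
  Remaining [-8, -13, -39, 26, 25, 41, -21] -> largest is 41
  Remaining [-8, -13, -39, 26, 25, -21] -> largest is 26
  Remaining [-8, -13, -39, 25, -21] -> largest is 25
  Remaining [-8, -13, -39, -21] -> largest is -8
  Remaining [-13, -39, -21] -> largest is -13
  Remaining [-39, -21] -> largest is -21
  Remaining [-39] -> largest is -39
Collecting the picks in order gives the descending list.
Final answer: [41, 26, 25, -8, -13, -21, -39]


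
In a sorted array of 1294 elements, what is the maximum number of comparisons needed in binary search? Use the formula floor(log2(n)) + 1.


Binary search halves the search space each step.
Maximum comparisons = floor(log2(1294)) + 1
log2(1294) = 10.3376
floor(log2(1294)) = 10, so 10 + 1 = 11
Final answer: 11


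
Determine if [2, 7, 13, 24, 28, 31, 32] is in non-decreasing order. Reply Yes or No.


Check consecutive pairs:
  2 <= 7? True
  7 <= 13? True
  13 <= 24? True
  24 <= 28? True
  28 <= 31? True
  31 <= 32? True
Every consecutive pair is in order, so the list is non-decreasing.
Final answer: Yes


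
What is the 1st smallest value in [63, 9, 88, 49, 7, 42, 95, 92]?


Sort ascending: [7, 9, 42, 49, 63, 88, 92, 95]
The 1st element (1-indexed) is at index 0.
Value = 7
Final answer: 7


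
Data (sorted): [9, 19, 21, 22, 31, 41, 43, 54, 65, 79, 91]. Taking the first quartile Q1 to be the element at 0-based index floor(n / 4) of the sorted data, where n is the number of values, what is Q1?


The list has n = 11 elements.
Q1 index = floor(11 / 4) = floor(2.75) = 2
Counting from index 0 in the sorted data, the element at index 2 is 21.
Final answer: 21


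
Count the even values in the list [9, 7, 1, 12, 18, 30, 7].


Check each element:
  9 is odd
  7 is odd
  1 is odd
  12 is even
  18 is even
  30 is even
  7 is odd
Evens: [12, 18, 30]
Count of evens = 3
Final answer: 3


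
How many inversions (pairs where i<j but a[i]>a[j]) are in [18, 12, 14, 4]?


For each element, count the later elements that are smaller than it:
  18 (index 0): smaller elements after it = [12, 14, 4] -> 3
  12 (index 1): smaller elements after it = [4] -> 1
  14 (index 2): smaller elements after it = [4] -> 1
Total inversions = 3 + 1 + 1 = 5
Final answer: 5


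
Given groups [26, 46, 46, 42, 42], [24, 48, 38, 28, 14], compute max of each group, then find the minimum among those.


Find max of each group:
  Group 1: [26, 46, 46, 42, 42] -> max = 46
  Group 2: [24, 48, 38, 28, 14] -> max = 48
Maxes: [46, 48]
Minimum of maxes = 46
Final answer: 46


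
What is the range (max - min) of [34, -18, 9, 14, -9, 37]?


Maximum value: 37
Minimum value: -18
Range = 37 - (-18) = 55
Final answer: 55


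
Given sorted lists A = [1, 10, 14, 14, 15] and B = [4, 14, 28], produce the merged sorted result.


List A: [1, 10, 14, 14, 15]
List B: [4, 14, 28]
Repeatedly compare the front elements and take the smaller:
  1 vs 4 -> take 1
  10 vs 4 -> take 4
  10 vs 14 -> take 10
  14 vs 14 -> take 14
  14 vs 14 -> take 14
  15 vs 14 -> take 14
  15 vs 28 -> take 15
  A is exhausted; append the rest of B: [28]
Final answer: [1, 4, 10, 14, 14, 14, 15, 28]


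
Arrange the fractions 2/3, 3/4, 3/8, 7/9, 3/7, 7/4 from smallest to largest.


Convert to decimal for comparison:
  2/3 = 0.6667
  3/4 = 0.75
  3/8 = 0.375
  7/9 = 0.7778
  3/7 = 0.4286
  7/4 = 1.75
Decimals in increasing order: 0.375 < 0.4286 < 0.6667 < 0.75 < 0.7778 < 1.75
Writing each back as its fraction gives the sorted order.
Final answer: 3/8, 3/7, 2/3, 3/4, 7/9, 7/4


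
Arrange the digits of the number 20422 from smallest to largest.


The number 20422 has digits: 2, 0, 4, 2, 2
Sorted: 0, 2, 2, 2, 4
Joining the sorted digits gives the result.
Final answer: 02224


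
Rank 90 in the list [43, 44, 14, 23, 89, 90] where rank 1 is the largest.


Sort descending: [90, 89, 44, 43, 23, 14]
Find 90 in the sorted list.
90 is at position 1.
Final answer: 1


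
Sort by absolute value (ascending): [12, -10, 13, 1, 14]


Compute absolute values:
  |12| = 12
  |-10| = 10
  |13| = 13
  |1| = 1
  |14| = 14
Absolute values in increasing order: 1 < 10 < 12 < 13 < 14
Listing the original numbers in that order gives the answer.
Final answer: [1, -10, 12, 13, 14]


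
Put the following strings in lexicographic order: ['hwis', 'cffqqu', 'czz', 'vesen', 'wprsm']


Compare strings character by character (the first differing letter decides):
  'cffqqu' < 'czz' since 'f' < 'z' at position 2
  'czz' < 'hwis' since 'c' < 'h' at position 1
  'hwis' < 'vesen' since 'h' < 'v' at position 1
  'vesen' < 'wprsm' since 'v' < 'w' at position 1
Chaining these comparisons gives the alphabetical order.
Final answer: ['cffqqu', 'czz', 'hwis', 'vesen', 'wprsm']


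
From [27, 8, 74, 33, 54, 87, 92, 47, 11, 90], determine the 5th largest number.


Sort descending: [92, 90, 87, 74, 54, 47, 33, 27, 11, 8]
The 5th element (1-indexed) is at index 4.
Value = 54
Final answer: 54


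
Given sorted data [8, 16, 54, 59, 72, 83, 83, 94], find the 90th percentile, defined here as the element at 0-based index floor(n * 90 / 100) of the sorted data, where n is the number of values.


The dataset has n = 8 elements.
Index = floor(8 * 90 / 100) = floor(720 / 100) = floor(7.2) = 7
Counting from index 0 in the sorted data, the element at index 7 is 94.
Final answer: 94


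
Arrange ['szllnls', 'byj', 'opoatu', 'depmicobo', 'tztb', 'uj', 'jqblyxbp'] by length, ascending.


Compute lengths:
  'szllnls' has length 7
  'byj' has length 3
  'opoatu' has length 6
  'depmicobo' has length 9
  'tztb' has length 4
  'uj' has length 2
  'jqblyxbp' has length 8
Lengths in increasing order: 2 < 3 < 4 < 6 < 7 < 8 < 9
Listing the words in that order gives the answer.
Final answer: ['uj', 'byj', 'tztb', 'opoatu', 'szllnls', 'jqblyxbp', 'depmicobo']


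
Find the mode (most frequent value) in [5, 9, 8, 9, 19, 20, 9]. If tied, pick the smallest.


Count the frequency of each value:
  5 appears 1 time(s)
  8 appears 1 time(s)
  9 appears 3 time(s)
  19 appears 1 time(s)
  20 appears 1 time(s)
Maximum frequency is 3.
Only 9 reaches that frequency, so it is the mode.
Final answer: 9


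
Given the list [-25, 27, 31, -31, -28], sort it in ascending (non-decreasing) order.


Original list: [-25, 27, 31, -31, -28]
Repeatedly take the smallest remaining element:
  Remaining [-25, 27, 31, -31, -28] -> smallest is -31
  Remaining [-25, 27, 31, -28] -> smallest is -28
  Remaining [-25, 27, 31] -> smallest is -25
  Remaining [27, 31] -> smallest is 27
  Remaining [31] -> smallest is 31
Collecting the picks in order gives the sorted list.
Final answer: [-31, -28, -25, 27, 31]


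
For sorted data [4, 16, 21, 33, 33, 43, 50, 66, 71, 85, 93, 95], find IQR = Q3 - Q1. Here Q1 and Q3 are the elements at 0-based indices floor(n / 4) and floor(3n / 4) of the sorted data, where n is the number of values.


The data has n = 12 elements.
Q1 index = floor(12 / 4) = floor(3) = 3; Q3 index = floor(3 * 12 / 4) = floor(9) = 9
Q1 = element at index 3 = 33
Q3 = element at index 9 = 85
IQR = 85 - 33 = 52
Final answer: 52


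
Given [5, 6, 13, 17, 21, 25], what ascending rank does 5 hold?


Sort ascending: [5, 6, 13, 17, 21, 25]
Find 5 in the sorted list.
5 is at position 1 (1-indexed).
Final answer: 1


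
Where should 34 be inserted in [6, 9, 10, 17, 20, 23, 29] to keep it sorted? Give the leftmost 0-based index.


List is sorted: [6, 9, 10, 17, 20, 23, 29]
We need the leftmost position where 34 can be inserted, i.e. the first index whose element is >= 34 (or the end of the list if none is).
Binary search with low=0, high=7 (0-based indices):
  low=0, high=7, mid=3: a[3]=17 < 34, so low = 4
  low=4, high=7, mid=5: a[5]=23 < 34, so low = 6
  low=6, high=7, mid=6: a[6]=29 < 34, so low = 7
Now low = high = 7, so the insertion index is 7.
Final answer: 7


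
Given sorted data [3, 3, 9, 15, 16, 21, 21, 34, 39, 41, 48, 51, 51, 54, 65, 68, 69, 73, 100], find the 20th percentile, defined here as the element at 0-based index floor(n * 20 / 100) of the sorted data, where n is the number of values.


The dataset has n = 19 elements.
Index = floor(19 * 20 / 100) = floor(380 / 100) = floor(3.8) = 3
Counting from index 0 in the sorted data, the element at index 3 is 15.
Final answer: 15


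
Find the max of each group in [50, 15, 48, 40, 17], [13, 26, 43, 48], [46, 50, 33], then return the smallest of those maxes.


Find max of each group:
  Group 1: [50, 15, 48, 40, 17] -> max = 50
  Group 2: [13, 26, 43, 48] -> max = 48
  Group 3: [46, 50, 33] -> max = 50
Maxes: [50, 48, 50]
Minimum of maxes = 48
Final answer: 48


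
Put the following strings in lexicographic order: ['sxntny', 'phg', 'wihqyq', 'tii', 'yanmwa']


Compare strings character by character (the first differing letter decides):
  'phg' < 'sxntny' since 'p' < 's' at position 1
  'sxntny' < 'tii' since 's' < 't' at position 1
  'tii' < 'wihqyq' since 't' < 'w' at position 1
  'wihqyq' < 'yanmwa' since 'w' < 'y' at position 1
Chaining these comparisons gives the alphabetical order.
Final answer: ['phg', 'sxntny', 'tii', 'wihqyq', 'yanmwa']


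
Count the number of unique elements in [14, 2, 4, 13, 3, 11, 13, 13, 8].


List all unique values:
Distinct values: [2, 3, 4, 8, 11, 13, 14]
Count = 7
Final answer: 7


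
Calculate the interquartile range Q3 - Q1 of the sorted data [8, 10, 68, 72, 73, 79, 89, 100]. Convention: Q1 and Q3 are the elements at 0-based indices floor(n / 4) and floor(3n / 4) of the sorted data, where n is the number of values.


The data has n = 8 elements.
Q1 index = floor(8 / 4) = floor(2) = 2; Q3 index = floor(3 * 8 / 4) = floor(6) = 6
Q1 = element at index 2 = 68
Q3 = element at index 6 = 89
IQR = 89 - 68 = 21
Final answer: 21


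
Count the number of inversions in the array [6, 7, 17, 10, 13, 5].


For each element, count the later elements that are smaller than it:
  6 (index 0): smaller elements after it = [5] -> 1
  7 (index 1): smaller elements after it = [5] -> 1
  17 (index 2): smaller elements after it = [10, 13, 5] -> 3
  10 (index 3): smaller elements after it = [5] -> 1
  13 (index 4): smaller elements after it = [5] -> 1
Total inversions = 1 + 1 + 3 + 1 + 1 = 7
Final answer: 7


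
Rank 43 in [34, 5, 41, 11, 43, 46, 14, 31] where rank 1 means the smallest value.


Sort ascending: [5, 11, 14, 31, 34, 41, 43, 46]
Find 43 in the sorted list.
43 is at position 7 (1-indexed).
Final answer: 7


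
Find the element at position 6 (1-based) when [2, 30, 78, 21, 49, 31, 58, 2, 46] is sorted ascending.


Sort ascending: [2, 2, 21, 30, 31, 46, 49, 58, 78]
The 6th element (1-indexed) is at index 5.
Value = 46
Final answer: 46


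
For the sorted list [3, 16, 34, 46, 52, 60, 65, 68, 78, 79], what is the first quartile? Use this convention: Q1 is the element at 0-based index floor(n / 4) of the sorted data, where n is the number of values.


The list has n = 10 elements.
Q1 index = floor(10 / 4) = floor(2.5) = 2
Counting from index 0 in the sorted data, the element at index 2 is 34.
Final answer: 34


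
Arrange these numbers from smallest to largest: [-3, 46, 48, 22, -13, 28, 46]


Original list: [-3, 46, 48, 22, -13, 28, 46]
Repeatedly take the smallest remaining element:
  Remaining [-3, 46, 48, 22, -13, 28, 46] -> smallest is -13
  Remaining [-3, 46, 48, 22, 28, 46] -> smallest is -3
  Remaining [46, 48, 22, 28, 46] -> smallest is 22
  Remaining [46, 48, 28, 46] -> smallest is 28
  Remaining [46, 48, 46] -> smallest is 46
  Remaining [48, 46] -> smallest is 46
  Remaining [48] -> smallest is 48
Collecting the picks in order gives the sorted list.
Final answer: [-13, -3, 22, 28, 46, 46, 48]


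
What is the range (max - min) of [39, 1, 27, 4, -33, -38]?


Maximum value: 39
Minimum value: -38
Range = 39 - (-38) = 77
Final answer: 77


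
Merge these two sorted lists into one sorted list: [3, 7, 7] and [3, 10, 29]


List A: [3, 7, 7]
List B: [3, 10, 29]
Repeatedly compare the front elements and take the smaller:
  3 vs 3 -> take 3
  7 vs 3 -> take 3
  7 vs 10 -> take 7
  7 vs 10 -> take 7
  A is exhausted; append the rest of B: [10, 29]
Final answer: [3, 3, 7, 7, 10, 29]


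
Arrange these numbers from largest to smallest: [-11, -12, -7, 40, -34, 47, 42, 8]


Original list: [-11, -12, -7, 40, -34, 47, 42, 8]
Repeatedly take the largest remaining element:
  Remaining [-11, -12, -7, 40, -34, 47, 42, 8] -> largest is 47
  Remaining [-11, -12, -7, 40, -34, 42, 8] -> largest is 42
  Remaining [-11, -12, -7, 40, -34, 8] -> largest is 40
  Remaining [-11, -12, -7, -34, 8] -> largest is 8
  Remaining [-11, -12, -7, -34] -> largest is -7
  Remaining [-11, -12, -34] -> largest is -11
  Remaining [-12, -34] -> largest is -12
  Remaining [-34] -> largest is -34
Collecting the picks in order gives the descending list.
Final answer: [47, 42, 40, 8, -7, -11, -12, -34]


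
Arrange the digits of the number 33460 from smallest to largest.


The number 33460 has digits: 3, 3, 4, 6, 0
Sorted: 0, 3, 3, 4, 6
Joining the sorted digits gives the result.
Final answer: 03346


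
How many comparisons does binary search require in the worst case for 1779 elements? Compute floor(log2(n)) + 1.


Binary search halves the search space each step.
Maximum comparisons = floor(log2(1779)) + 1
log2(1779) = 10.7969
floor(log2(1779)) = 10, so 10 + 1 = 11
Final answer: 11


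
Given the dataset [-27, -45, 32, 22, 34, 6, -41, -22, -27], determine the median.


First, sort the list: [-45, -41, -27, -27, -22, 6, 22, 32, 34]
The list has 9 elements (odd count).
The middle index is 4 (0-based), and the element there is -22.
Final answer: -22


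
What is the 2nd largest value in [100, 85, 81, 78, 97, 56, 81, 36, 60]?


Sort descending: [100, 97, 85, 81, 81, 78, 60, 56, 36]
The 2nd element (1-indexed) is at index 1.
Value = 97
Final answer: 97


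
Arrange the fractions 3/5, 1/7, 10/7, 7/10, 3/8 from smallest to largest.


Convert to decimal for comparison:
  3/5 = 0.6
  1/7 = 0.1429
  10/7 = 1.4286
  7/10 = 0.7
  3/8 = 0.375
Decimals in increasing order: 0.1429 < 0.375 < 0.6 < 0.7 < 1.4286
Writing each back as its fraction gives the sorted order.
Final answer: 1/7, 3/8, 3/5, 7/10, 10/7


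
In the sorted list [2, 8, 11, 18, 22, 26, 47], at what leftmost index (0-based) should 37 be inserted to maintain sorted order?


List is sorted: [2, 8, 11, 18, 22, 26, 47]
We need the leftmost position where 37 can be inserted, i.e. the first index whose element is >= 37 (or the end of the list if none is).
Binary search with low=0, high=7 (0-based indices):
  low=0, high=7, mid=3: a[3]=18 < 37, so low = 4
  low=4, high=7, mid=5: a[5]=26 < 37, so low = 6
  low=6, high=7, mid=6: a[6]=47 >= 37, so high = 6
Now low = high = 6, so the insertion index is 6.
Final answer: 6


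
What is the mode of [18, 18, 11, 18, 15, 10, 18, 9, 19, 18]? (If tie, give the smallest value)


Count the frequency of each value:
  9 appears 1 time(s)
  10 appears 1 time(s)
  11 appears 1 time(s)
  15 appears 1 time(s)
  18 appears 5 time(s)
  19 appears 1 time(s)
Maximum frequency is 5.
Only 18 reaches that frequency, so it is the mode.
Final answer: 18


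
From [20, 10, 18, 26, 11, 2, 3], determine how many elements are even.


Check each element:
  20 is even
  10 is even
  18 is even
  26 is even
  11 is odd
  2 is even
  3 is odd
Evens: [20, 10, 18, 26, 2]
Count of evens = 5
Final answer: 5


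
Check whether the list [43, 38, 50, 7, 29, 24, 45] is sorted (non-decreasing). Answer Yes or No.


Check consecutive pairs:
  43 <= 38? False
  38 <= 50? True
  50 <= 7? False
  7 <= 29? True
  29 <= 24? False
  24 <= 45? True
3 consecutive pair(s) are out of order, so the list is not sorted.
Final answer: No


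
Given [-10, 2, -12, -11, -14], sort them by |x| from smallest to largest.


Compute absolute values:
  |-10| = 10
  |2| = 2
  |-12| = 12
  |-11| = 11
  |-14| = 14
Absolute values in increasing order: 2 < 10 < 11 < 12 < 14
Listing the original numbers in that order gives the answer.
Final answer: [2, -10, -11, -12, -14]


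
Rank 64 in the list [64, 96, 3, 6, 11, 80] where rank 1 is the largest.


Sort descending: [96, 80, 64, 11, 6, 3]
Find 64 in the sorted list.
64 is at position 3.
Final answer: 3
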